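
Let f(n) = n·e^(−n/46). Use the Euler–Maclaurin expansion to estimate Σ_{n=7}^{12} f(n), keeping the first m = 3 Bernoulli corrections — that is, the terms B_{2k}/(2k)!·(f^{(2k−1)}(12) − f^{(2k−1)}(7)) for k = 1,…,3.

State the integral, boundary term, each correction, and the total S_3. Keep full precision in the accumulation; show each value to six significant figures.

S_3 ≈ 46.0867

∫_7^12 x·e^(−x/46) dx evaluates to 38.4717.
Boundary: ½(f(7) + f(12)) = ½(6.01187 + 9.24458) = 7.62822.
Integral + boundary = 46.0999.
k=1: B_{2}/(2)! × [f^{(1)}(12) − f^{(1)}(7)] = 1/12 × (0.569412 − 0.728146) = -0.0132278.
Partial sum through k=1: 46.0867.
k=2: B_{4}/(4)! × [f^{(3)}(12) − f^{(3)}(7)] = −1/720 × (0.000997247 − 0.00115587) = 2.20311e-07.
Partial sum through k=2: 46.0867.
k=3: B_{6}/(6)! × [f^{(5)}(12) − f^{(5)}(7)] = 1/30240 × (8.15405e-07 − 9.29881e-07) = -3.78560e-12.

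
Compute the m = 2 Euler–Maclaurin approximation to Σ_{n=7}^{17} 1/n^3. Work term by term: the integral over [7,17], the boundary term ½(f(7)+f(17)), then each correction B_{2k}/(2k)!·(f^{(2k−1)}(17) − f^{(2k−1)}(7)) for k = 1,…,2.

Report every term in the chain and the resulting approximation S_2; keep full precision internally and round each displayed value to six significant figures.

S_2 ≈ 0.0101339

∫_7^17 1/x^3 dx evaluates to 0.00847398.
Boundary: ½(f(7) + f(17)) = ½(0.00291545 + 0.000203542) = 0.00155950.
Integral + boundary = 0.0100335.
Order-1 term: 1/12 · (-3.59191e-05 − (-0.00124948)) = 0.000101130.
Running total after k=1: 0.0101346.
Order-2 term: −1/720 · (-2.48575e-06 − (-0.000509992)) = -7.04869e-07.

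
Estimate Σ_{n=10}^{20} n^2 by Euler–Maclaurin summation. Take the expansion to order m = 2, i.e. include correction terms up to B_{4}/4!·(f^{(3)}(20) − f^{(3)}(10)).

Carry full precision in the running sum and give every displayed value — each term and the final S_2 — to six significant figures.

S_2 ≈ 2585.00

∫_10^20 x^2 dx evaluates to 2333.33.
Endpoint term: (f(10) + f(20))/2 = (100.000 + 400.000)/2 = 250.000.
Integral + boundary = 2583.33.
Correction k=1: B_{2}/2! · (f^{(1)}(20) − f^{(1)}(10)) = 1/12 · (40.0000 − 20.0000) = 1.66667.
Running total after k=1: 2585.00.
Correction k=2: B_{4}/4! · (f^{(3)}(20) − f^{(3)}(10)) = −1/720 · (0.00000 − 0.00000) = 0.00000.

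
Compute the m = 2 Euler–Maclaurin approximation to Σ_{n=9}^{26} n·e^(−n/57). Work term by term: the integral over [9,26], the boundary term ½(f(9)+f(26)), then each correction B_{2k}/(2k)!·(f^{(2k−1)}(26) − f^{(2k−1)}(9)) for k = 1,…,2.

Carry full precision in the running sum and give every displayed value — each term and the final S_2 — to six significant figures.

S_2 ≈ 226.419

∫_9^26 x·e^(−x/57) dx evaluates to 214.369.
½[f(9) + f(26)] = ½[7.68546 + 16.4768] = 12.0812.
So far: 226.450.
Correction k=1: B_{2}/2! · (f^{(1)}(26) − f^{(1)}(9)) = 1/12 · (0.344657 − 0.719107) = -0.0312041.
Partial sum through k=1: 226.419.
Correction k=2: B_{4}/4! · (f^{(3)}(26) − f^{(3)}(9)) = −1/720 · (0.000496186 − 0.000746995) = 3.48346e-07.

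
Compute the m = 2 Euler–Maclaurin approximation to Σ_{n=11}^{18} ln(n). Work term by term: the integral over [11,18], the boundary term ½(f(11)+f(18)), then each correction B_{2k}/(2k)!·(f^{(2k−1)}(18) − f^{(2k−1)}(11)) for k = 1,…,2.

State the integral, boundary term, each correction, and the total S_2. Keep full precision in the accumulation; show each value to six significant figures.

Integral: ∫_11^18 ln(x) dx = 18.6498.
Boundary: ½(f(11) + f(18)) = ½(2.39790 + 2.89037) = 2.64413.
Integral + boundary = 21.2940.
Order-1 term: 1/12 · (0.0555556 − 0.0909091) = -0.00294613.
Partial sum through k=1: 21.2910.
Order-2 term: −1/720 · (0.000342936 − 0.00150263) = 1.61069e-06.

S_2 ≈ 21.2910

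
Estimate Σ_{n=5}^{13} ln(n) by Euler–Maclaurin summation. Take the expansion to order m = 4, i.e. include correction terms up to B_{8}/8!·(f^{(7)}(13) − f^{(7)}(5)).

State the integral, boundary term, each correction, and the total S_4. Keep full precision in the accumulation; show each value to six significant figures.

S_4 ≈ 19.3741

Integral: ∫_5^13 ln(x) dx = 17.2972.
½[f(5) + f(13)] = ½[1.60944 + 2.56495] = 2.08719.
So far: 19.3843.
Order-1 term: 1/12 · (0.0769231 − 0.200000) = -0.0102564.
Running total after k=1: 19.3741.
Order-2 term: −1/720 · (0.000910332 − 0.0160000) = 2.09579e-05.
Running total after k=2: 19.3741.
Order-3 term: 1/30240 · (6.46390e-05 − 0.00768000) = -2.51831e-07.
Running total after k=3: 19.3741.
Order-4 term: −1/1209600 · (1.14744e-05 − 0.00921600) = 7.60956e-09.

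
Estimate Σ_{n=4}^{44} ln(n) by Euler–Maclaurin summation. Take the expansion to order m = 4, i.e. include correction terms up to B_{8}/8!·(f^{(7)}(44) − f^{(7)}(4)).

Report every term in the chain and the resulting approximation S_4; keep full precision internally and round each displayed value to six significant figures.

S_4 ≈ 123.526

The integral term ∫_4^44 ln(x) dx = 120.959.
½[f(4) + f(44)] = ½[1.38629 + 3.78419] = 2.58524.
Integral + boundary = 123.544.
Order-1 term: 1/12 · (0.0227273 − 0.250000) = -0.0189394.
Running total after k=1: 123.525.
Order-2 term: −1/720 · (2.34786e-05 − 0.0312500) = 4.33702e-05.
Running total after k=2: 123.526.
Order-3 term: 1/30240 · (1.45528e-07 − 0.0234375) = -7.75045e-07.
Running total after k=3: 123.526.
Order-4 term: −1/1209600 · (2.25509e-09 − 0.0439453) = 3.63304e-08.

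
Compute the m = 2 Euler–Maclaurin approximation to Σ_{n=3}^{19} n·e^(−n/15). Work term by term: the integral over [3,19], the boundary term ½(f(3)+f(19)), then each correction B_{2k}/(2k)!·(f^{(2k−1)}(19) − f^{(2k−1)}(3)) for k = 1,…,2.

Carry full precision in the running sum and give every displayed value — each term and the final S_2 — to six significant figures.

S_2 ≈ 81.1990

∫_3^19 x·e^(−x/15) dx evaluates to 77.3550.
Boundary: ½(f(3) + f(19)) = ½(2.45619 + 5.35362) = 3.90490.
So far: 81.2599.
k=1: B_{2}/(2)! × [f^{(1)}(19) − f^{(1)}(3)] = 1/12 × (-0.0751385 − 0.654985) = -0.0608436.
Partial sum through k=1: 81.1990.
k=2: B_{4}/(4)! × [f^{(3)}(19) − f^{(3)}(3)] = −1/720 × (0.00217067 − 0.0101886) = 1.11361e-05.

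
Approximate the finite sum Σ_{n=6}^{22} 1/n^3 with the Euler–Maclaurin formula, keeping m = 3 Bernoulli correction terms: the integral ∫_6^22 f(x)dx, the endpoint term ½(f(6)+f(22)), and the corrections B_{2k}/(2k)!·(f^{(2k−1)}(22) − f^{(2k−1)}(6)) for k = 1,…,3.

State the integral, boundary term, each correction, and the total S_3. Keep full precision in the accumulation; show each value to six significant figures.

S_3 ≈ 0.0154077

The integral term ∫_6^22 1/x^3 dx = 0.0128558.
Boundary: ½(f(6) + f(22)) = ½(0.00462963 + 9.39144e-05) = 0.00236177.
Integral + boundary = 0.0152176.
Correction k=1: B_{2}/2! · (f^{(1)}(22) − f^{(1)}(6)) = 1/12 · (-1.28065e-05 − (-0.00231481)) = 0.000191834.
After k=1: 0.0154094.
Correction k=2: B_{4}/4! · (f^{(3)}(22) − f^{(3)}(6)) = −1/720 · (-5.29194e-07 − (-0.00128601)) = -1.78539e-06.
After k=2: 0.0154077.
Correction k=3: B_{6}/6! · (f^{(5)}(22) − f^{(5)}(6)) = 1/30240 · (-4.59218e-08 − (-0.00150034)) = 4.96130e-08.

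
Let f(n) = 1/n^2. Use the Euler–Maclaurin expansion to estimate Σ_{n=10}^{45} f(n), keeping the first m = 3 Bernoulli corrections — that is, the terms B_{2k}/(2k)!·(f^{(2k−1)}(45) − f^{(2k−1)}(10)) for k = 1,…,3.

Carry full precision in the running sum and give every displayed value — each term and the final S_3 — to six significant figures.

Integral: ∫_10^45 1/x^2 dx = 0.0777778.
½[f(10) + f(45)] = ½[0.0100000 + 0.000493827] = 0.00524691.
Running total after boundary: 0.0830247.
Order-1 term: 1/12 · (-2.19479e-05 − (-0.00200000)) = 0.000164838.
Running total after k=1: 0.0831895.
Order-2 term: −1/720 · (-1.30061e-07 − (-0.000240000)) = -3.33153e-07.
Running total after k=2: 0.0831892.
Order-3 term: 1/30240 · (-1.92684e-09 − (-7.20000e-05)) = 2.38089e-09.

S_3 ≈ 0.0831892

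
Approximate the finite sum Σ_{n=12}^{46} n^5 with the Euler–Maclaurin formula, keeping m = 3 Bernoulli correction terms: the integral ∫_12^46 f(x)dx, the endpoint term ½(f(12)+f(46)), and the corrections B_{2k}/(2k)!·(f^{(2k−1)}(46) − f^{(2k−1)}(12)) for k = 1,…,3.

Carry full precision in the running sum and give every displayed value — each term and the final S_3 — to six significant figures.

The integral term ∫_12^46 x^5 dx = 1.57855e+09.
Boundary: ½(f(12) + f(46)) = ½(248832 + 2.05963e+08) = 1.03106e+08.
So far: 1.68166e+09.
Correction k=1: B_{2}/2! · (f^{(1)}(46) − f^{(1)}(12)) = 1/12 · (2.23873e+07 − 103680) = 1.85697e+06.
After k=1: 1.68351e+09.
Correction k=2: B_{4}/4! · (f^{(3)}(46) − f^{(3)}(12)) = −1/720 · (126960 − 8640.00) = -164.333.
After k=2: 1.68351e+09.
Correction k=3: B_{6}/6! · (f^{(5)}(46) − f^{(5)}(12)) = 1/30240 · (120.000 − 120.000) = 0.00000.

S_3 ≈ 1.68351e+09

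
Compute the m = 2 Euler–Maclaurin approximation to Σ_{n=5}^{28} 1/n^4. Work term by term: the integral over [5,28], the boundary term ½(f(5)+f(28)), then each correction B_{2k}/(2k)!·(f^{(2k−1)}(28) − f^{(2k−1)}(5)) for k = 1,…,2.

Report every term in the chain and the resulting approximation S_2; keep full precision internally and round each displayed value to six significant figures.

S_2 ≈ 0.00355681

∫_5^28 1/x^4 dx evaluates to 0.00265148.
½[f(5) + f(28)] = ½[0.00160000 + 1.62693e-06] = 0.000800813.
Running total after boundary: 0.00345230.
Correction k=1: B_{2}/2! · (f^{(1)}(28) − f^{(1)}(5)) = 1/12 · (-2.32418e-07 − (-0.00128000)) = 0.000106647.
Partial sum through k=1: 0.00355894.
Correction k=2: B_{4}/4! · (f^{(3)}(28) − f^{(3)}(5)) = −1/720 · (-8.89355e-09 − (-0.00153600)) = -2.13332e-06.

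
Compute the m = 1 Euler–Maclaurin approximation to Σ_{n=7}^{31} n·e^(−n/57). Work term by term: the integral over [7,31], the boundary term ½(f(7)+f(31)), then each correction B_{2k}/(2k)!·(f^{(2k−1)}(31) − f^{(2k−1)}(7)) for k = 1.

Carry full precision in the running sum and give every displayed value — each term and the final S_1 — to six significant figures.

The integral term ∫_7^31 x·e^(−x/57) dx = 314.611.
Endpoint term: (f(7) + f(31))/2 = (6.19104 + 17.9956)/2 = 12.0933.
Running total after boundary: 326.705.
Correction k=1: B_{2}/2! · (f^{(1)}(31) − f^{(1)}(7)) = 1/12 · (0.264791 − 0.775820) = -0.0425857.

S_1 ≈ 326.662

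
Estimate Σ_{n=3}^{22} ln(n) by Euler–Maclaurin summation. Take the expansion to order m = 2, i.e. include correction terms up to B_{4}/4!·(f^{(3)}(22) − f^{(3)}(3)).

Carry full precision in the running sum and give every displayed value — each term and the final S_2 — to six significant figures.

S_2 ≈ 47.7780

∫_3^22 ln(x) dx evaluates to 45.7071.
½[f(3) + f(22)] = ½[1.09861 + 3.09104] = 2.09483.
Integral + boundary = 47.8019.
k=1: B_{2}/(2)! × [f^{(1)}(22) − f^{(1)}(3)] = 1/12 × (0.0454545 − 0.333333) = -0.0239899.
After k=1: 47.7779.
k=2: B_{4}/(4)! × [f^{(3)}(22) − f^{(3)}(3)] = −1/720 × (0.000187829 − 0.0740741) = 0.000102620.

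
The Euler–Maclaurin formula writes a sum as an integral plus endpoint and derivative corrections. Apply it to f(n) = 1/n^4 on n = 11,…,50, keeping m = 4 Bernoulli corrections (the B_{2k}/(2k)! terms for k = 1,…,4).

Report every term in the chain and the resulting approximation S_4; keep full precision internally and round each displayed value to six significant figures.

The integral term ∫_11^50 1/x^4 dx = 0.000247772.
Boundary: ½(f(11) + f(50)) = ½(6.83013e-05 + 1.60000e-07) = 3.42307e-05.
Running total after boundary: 0.000282002.
k=1: B_{2}/(2)! × [f^{(1)}(50) − f^{(1)}(11)] = 1/12 × (-1.28000e-08 − (-2.48369e-05)) = 2.06867e-06.
Partial sum through k=1: 0.000284071.
k=2: B_{4}/(4)! × [f^{(3)}(50) − f^{(3)}(11)] = −1/720 × (-1.53600e-10 − (-6.15790e-06)) = -8.55242e-09.
Partial sum through k=2: 0.000284062.
k=3: B_{6}/(6)! × [f^{(5)}(50) − f^{(5)}(11)] = 1/30240 × (-3.44064e-12 − (-2.84994e-06)) = 9.42438e-11.
Partial sum through k=3: 0.000284062.
k=4: B_{8}/(8)! × [f^{(7)}(50) − f^{(7)}(11)] = −1/1209600 × (-1.23863e-13 − (-2.11979e-06)) = -1.75247e-12.

S_4 ≈ 0.000284062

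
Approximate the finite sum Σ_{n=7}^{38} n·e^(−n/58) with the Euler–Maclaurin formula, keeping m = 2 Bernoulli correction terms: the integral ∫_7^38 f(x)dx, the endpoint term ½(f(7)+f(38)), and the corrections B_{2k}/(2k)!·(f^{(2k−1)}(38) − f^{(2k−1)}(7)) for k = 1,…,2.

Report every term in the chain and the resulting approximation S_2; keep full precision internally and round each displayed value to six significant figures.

S_2 ≈ 462.550

The integral term ∫_7^38 x·e^(−x/58) dx = 449.630.
Endpoint term: (f(7) + f(38))/2 = (6.20416 + 19.7354)/2 = 12.9698.
Running total after boundary: 462.600.
Correction k=1: B_{2}/2! · (f^{(1)}(38) − f^{(1)}(7)) = 1/12 · (0.179087 − 0.779341) = -0.0500211.
Running total after k=1: 462.550.
Correction k=2: B_{4}/4! · (f^{(3)}(38) − f^{(3)}(7)) = −1/720 · (0.000362007 − 0.000758608) = 5.50835e-07.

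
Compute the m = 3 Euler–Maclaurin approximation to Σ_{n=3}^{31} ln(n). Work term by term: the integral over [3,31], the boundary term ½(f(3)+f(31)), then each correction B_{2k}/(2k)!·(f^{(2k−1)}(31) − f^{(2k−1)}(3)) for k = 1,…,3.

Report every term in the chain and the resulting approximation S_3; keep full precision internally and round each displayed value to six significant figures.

S_3 ≈ 77.3991

∫_3^31 ln(x) dx evaluates to 75.1578.
½[f(3) + f(31)] = ½[1.09861 + 3.43399] = 2.26630.
Running total after boundary: 77.4241.
k=1: B_{2}/(2)! × [f^{(1)}(31) − f^{(1)}(3)] = 1/12 × (0.0322581 − 0.333333) = -0.0250896.
Running total after k=1: 77.3990.
k=2: B_{4}/(4)! × [f^{(3)}(31) − f^{(3)}(3)] = −1/720 × (6.71344e-05 − 0.0740741) = 0.000102787.
Running total after k=2: 77.3991.
k=3: B_{6}/(6)! × [f^{(5)}(31) − f^{(5)}(3)] = 1/30240 × (8.38306e-07 − 0.0987654) = -3.26602e-06.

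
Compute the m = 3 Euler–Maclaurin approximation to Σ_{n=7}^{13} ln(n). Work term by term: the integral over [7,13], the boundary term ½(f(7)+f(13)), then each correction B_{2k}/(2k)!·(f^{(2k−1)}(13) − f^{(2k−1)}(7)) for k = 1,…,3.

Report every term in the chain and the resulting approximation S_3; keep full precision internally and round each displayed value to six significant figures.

The integral term ∫_7^13 ln(x) dx = 13.7230.
Endpoint term: (f(7) + f(13))/2 = (1.94591 + 2.56495)/2 = 2.25543.
Running total after boundary: 15.9784.
Order-1 term: 1/12 · (0.0769231 − 0.142857) = -0.00549451.
Partial sum through k=1: 15.9729.
Order-2 term: −1/720 · (0.000910332 − 0.00583090) = 6.83413e-06.
Partial sum through k=2: 15.9729.
Order-3 term: 1/30240 · (6.46390e-05 − 0.00142798) = -4.50839e-08.

S_3 ≈ 15.9729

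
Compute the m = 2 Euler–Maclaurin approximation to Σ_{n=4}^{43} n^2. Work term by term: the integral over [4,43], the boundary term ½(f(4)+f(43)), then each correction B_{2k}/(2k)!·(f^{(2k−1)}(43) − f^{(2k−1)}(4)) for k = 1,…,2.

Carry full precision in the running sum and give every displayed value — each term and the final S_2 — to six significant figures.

∫_4^43 x^2 dx evaluates to 26481.0.
Endpoint term: (f(4) + f(43))/2 = (16.0000 + 1849.00)/2 = 932.500.
Running total after boundary: 27413.5.
k=1: B_{2}/(2)! × [f^{(1)}(43) − f^{(1)}(4)] = 1/12 × (86.0000 − 8.00000) = 6.50000.
Running total after k=1: 27420.0.
k=2: B_{4}/(4)! × [f^{(3)}(43) − f^{(3)}(4)] = −1/720 × (0.00000 − 0.00000) = 0.00000.

S_2 ≈ 27420.0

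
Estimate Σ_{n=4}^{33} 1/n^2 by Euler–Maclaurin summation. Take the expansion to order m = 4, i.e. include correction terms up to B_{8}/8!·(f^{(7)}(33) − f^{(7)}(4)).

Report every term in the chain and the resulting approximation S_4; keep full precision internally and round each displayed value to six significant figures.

The integral term ∫_4^33 1/x^2 dx = 0.219697.
Endpoint term: (f(4) + f(33))/2 = (0.0625000 + 0.000918274)/2 = 0.0317091.
Integral + boundary = 0.251406.
k=1: B_{2}/(2)! × [f^{(1)}(33) − f^{(1)}(4)] = 1/12 × (-5.56529e-05 − (-0.0312500)) = 0.00259953.
After k=1: 0.254006.
k=2: B_{4}/(4)! × [f^{(3)}(33) − f^{(3)}(4)] = −1/720 × (-6.13256e-07 − (-0.0234375)) = -3.25512e-05.
After k=2: 0.253973.
k=3: B_{6}/(6)! × [f^{(5)}(33) − f^{(5)}(4)] = 1/30240 × (-1.68941e-08 − (-0.0439453)) = 1.45322e-06.
After k=3: 0.253975.
k=4: B_{8}/(8)! × [f^{(7)}(33) − f^{(7)}(4)] = −1/1209600 × (-8.68750e-10 − (-0.153809)) = -1.27157e-07.

S_4 ≈ 0.253974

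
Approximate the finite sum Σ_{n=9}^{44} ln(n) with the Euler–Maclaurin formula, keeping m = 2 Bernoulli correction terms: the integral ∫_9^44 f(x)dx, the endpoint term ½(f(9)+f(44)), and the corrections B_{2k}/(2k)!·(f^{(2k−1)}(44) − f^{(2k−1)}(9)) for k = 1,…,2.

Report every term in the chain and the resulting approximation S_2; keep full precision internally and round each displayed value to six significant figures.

S_2 ≈ 114.713

The integral term ∫_9^44 ln(x) dx = 111.729.
½[f(9) + f(44)] = ½[2.19722 + 3.78419] = 2.99071.
Integral + boundary = 114.720.
Order-1 term: 1/12 · (0.0227273 − 0.111111) = -0.00736532.
Running total after k=1: 114.713.
Order-2 term: −1/720 · (2.34786e-05 − 0.00274348) = 3.77779e-06.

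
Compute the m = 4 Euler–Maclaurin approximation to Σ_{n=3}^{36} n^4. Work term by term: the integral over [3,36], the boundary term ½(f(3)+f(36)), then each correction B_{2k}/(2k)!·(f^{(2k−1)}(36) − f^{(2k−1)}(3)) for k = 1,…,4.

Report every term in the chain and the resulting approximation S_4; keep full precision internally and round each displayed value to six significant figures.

∫_3^36 x^4 dx evaluates to 1.20932e+07.
½[f(3) + f(36)] = ½[81.0000 + 1.67962e+06] = 839848.
So far: 1.29330e+07.
Correction k=1: B_{2}/2! · (f^{(1)}(36) − f^{(1)}(3)) = 1/12 · (186624 − 108.000) = 15543.0.
Partial sum through k=1: 1.29486e+07.
Correction k=2: B_{4}/4! · (f^{(3)}(36) − f^{(3)}(3)) = −1/720 · (864.000 − 72.0000) = -1.10000.
Partial sum through k=2: 1.29486e+07.
Correction k=3: B_{6}/6! · (f^{(5)}(36) − f^{(5)}(3)) = 1/30240 · (0.00000 − 0.00000) = 0.00000.
Partial sum through k=3: 1.29486e+07.
Correction k=4: B_{8}/8! · (f^{(7)}(36) − f^{(7)}(3)) = −1/1209600 · (0.00000 − 0.00000) = 0.00000.

S_4 ≈ 1.29486e+07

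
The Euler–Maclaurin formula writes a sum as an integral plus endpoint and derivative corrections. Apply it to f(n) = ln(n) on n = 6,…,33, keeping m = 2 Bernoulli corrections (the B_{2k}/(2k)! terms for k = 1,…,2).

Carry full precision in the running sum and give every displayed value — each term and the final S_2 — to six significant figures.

S_2 ≈ 80.2670

∫_6^33 ln(x) dx evaluates to 77.6342.
½[f(6) + f(33)] = ½[1.79176 + 3.49651] = 2.64413.
So far: 80.2783.
k=1: B_{2}/(2)! × [f^{(1)}(33) − f^{(1)}(6)] = 1/12 × (0.0303030 − 0.166667) = -0.0113636.
Partial sum through k=1: 80.2670.
k=2: B_{4}/(4)! × [f^{(3)}(33) − f^{(3)}(6)] = −1/720 × (5.56529e-05 − 0.00925926) = 1.27828e-05.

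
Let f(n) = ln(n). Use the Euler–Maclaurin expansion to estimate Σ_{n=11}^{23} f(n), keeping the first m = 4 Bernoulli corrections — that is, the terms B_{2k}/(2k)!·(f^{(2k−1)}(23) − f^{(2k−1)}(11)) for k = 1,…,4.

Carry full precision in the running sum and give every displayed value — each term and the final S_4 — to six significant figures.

S_4 ≈ 36.5023

The integral term ∫_11^23 ln(x) dx = 33.7395.
½[f(11) + f(23)] = ½[2.39790 + 3.13549] = 2.76669.
Integral + boundary = 36.5062.
Correction k=1: B_{2}/2! · (f^{(1)}(23) − f^{(1)}(11)) = 1/12 · (0.0434783 − 0.0909091) = -0.00395257.
After k=1: 36.5023.
Correction k=2: B_{4}/4! · (f^{(3)}(23) − f^{(3)}(11)) = −1/720 · (0.000164379 − 0.00150263) = 1.85868e-06.
After k=2: 36.5023.
Correction k=3: B_{6}/6! · (f^{(5)}(23) − f^{(5)}(11)) = 1/30240 · (3.72883e-06 − 0.000149021) = -4.80464e-09.
After k=3: 36.5023.
Correction k=4: B_{8}/8! · (f^{(7)}(23) − f^{(7)}(11)) = −1/1209600 · (2.11465e-07 − 3.69474e-05) = 3.03703e-11.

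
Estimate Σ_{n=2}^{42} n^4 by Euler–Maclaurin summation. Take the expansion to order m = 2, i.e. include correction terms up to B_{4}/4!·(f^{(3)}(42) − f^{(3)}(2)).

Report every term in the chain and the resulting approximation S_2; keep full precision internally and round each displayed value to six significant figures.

The integral term ∫_2^42 x^4 dx = 2.61382e+07.
½[f(2) + f(42)] = ½[16.0000 + 3.11170e+06] = 1.55586e+06.
Running total after boundary: 2.76941e+07.
Correction k=1: B_{2}/2! · (f^{(1)}(42) − f^{(1)}(2)) = 1/12 · (296352 − 32.0000) = 24693.3.
Partial sum through k=1: 2.77188e+07.
Correction k=2: B_{4}/4! · (f^{(3)}(42) − f^{(3)}(2)) = −1/720 · (1008.00 − 48.0000) = -1.33333.

S_2 ≈ 2.77188e+07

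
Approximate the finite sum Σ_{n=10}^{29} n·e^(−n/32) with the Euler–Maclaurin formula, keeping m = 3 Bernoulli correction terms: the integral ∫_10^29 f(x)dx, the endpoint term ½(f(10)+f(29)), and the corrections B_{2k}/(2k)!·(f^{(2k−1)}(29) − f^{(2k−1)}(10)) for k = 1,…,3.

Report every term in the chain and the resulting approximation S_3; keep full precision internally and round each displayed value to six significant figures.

∫_10^29 x·e^(−x/32) dx evaluates to 194.612.
Endpoint term: (f(10) + f(29))/2 = (7.31616 + 11.7171)/2 = 9.51661.
So far: 204.129.
Order-1 term: 1/12 · (0.0378784 − 0.502986) = -0.0387589.
Partial sum through k=1: 204.090.
Order-2 term: −1/720 · (0.000826124 − 0.00192013) = 1.51946e-06.
Partial sum through k=2: 204.090.
Order-3 term: 1/30240 · (1.57740e-06 − 3.27058e-06) = -5.59913e-11.

S_3 ≈ 204.090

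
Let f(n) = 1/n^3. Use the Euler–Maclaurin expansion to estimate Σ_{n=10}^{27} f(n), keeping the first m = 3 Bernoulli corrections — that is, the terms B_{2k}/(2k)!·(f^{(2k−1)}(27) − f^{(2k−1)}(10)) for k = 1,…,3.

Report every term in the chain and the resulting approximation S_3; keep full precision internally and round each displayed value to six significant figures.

S_3 ≈ 0.00486398

Integral: ∫_10^27 1/x^3 dx = 0.00431413.
½[f(10) + f(27)] = ½[0.00100000 + 5.08053e-05] = 0.000525403.
Integral + boundary = 0.00483953.
k=1: B_{2}/(2)! × [f^{(1)}(27) − f^{(1)}(10)] = 1/12 × (-5.64503e-06 − (-0.000300000)) = 2.45296e-05.
Partial sum through k=1: 0.00486406.
k=2: B_{4}/(4)! × [f^{(3)}(27) − f^{(3)}(10)] = −1/720 × (-1.54870e-07 − (-6.00000e-05)) = -8.31182e-08.
Partial sum through k=2: 0.00486398.
k=3: B_{6}/(6)! × [f^{(5)}(27) − f^{(5)}(10)] = 1/30240 × (-8.92258e-09 − (-2.52000e-05)) = 8.33038e-10.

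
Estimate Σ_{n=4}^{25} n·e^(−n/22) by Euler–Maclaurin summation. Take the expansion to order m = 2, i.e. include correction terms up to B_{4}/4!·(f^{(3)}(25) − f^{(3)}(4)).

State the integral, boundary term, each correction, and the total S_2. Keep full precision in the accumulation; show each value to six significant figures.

S_2 ≈ 150.628

Integral: ∫_4^25 x·e^(−x/22) dx = 145.009.
Endpoint term: (f(4) + f(25))/2 = (3.33501 + 8.02460)/2 = 5.67981.
Running total after boundary: 150.689.
k=1: B_{2}/(2)! × [f^{(1)}(25) − f^{(1)}(4)] = 1/12 × (-0.0437706 − 0.682161) = -0.0604943.
Running total after k=1: 150.628.
k=2: B_{4}/(4)! × [f^{(3)}(25) − f^{(3)}(4)] = −1/720 × (0.00123595 − 0.00485468) = 5.02603e-06.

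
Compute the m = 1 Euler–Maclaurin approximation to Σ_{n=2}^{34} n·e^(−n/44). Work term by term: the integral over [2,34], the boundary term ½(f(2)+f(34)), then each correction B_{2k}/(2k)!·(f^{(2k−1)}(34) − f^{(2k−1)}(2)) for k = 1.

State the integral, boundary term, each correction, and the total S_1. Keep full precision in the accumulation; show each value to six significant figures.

The integral term ∫_2^34 x·e^(−x/44) dx = 349.327.
Endpoint term: (f(2) + f(34))/2 = (1.91113 + 15.6996)/2 = 8.80535.
So far: 358.132.
k=1: B_{2}/(2)! × [f^{(1)}(34) − f^{(1)}(2)] = 1/12 × (0.104944 − 0.912128) = -0.0672654.

S_1 ≈ 358.065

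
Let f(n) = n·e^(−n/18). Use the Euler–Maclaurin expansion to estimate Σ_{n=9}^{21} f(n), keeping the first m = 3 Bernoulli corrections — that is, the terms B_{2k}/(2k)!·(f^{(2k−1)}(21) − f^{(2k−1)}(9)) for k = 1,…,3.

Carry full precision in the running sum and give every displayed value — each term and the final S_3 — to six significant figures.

Integral: ∫_9^21 x·e^(−x/18) dx = 76.1688.
½[f(9) + f(21)] = ½[5.45878 + 6.53947] = 5.99912.
Running total after boundary: 82.1680.
Order-1 term: 1/12 · (-0.0519005 − 0.303265) = -0.0295972.
Partial sum through k=1: 82.1384.
Order-2 term: −1/720 · (0.00176206 − 0.00468002) = 4.05273e-06.
Partial sum through k=2: 82.1384.
Order-3 term: 1/30240 · (1.13713e-05 − 2.60001e-05) = -4.83757e-10.

S_3 ≈ 82.1384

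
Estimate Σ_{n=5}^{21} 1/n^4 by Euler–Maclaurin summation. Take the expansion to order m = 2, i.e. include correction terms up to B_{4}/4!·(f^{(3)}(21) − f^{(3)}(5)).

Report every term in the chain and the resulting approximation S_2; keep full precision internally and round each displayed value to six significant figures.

Integral: ∫_5^21 1/x^4 dx = 0.00263067.
Boundary: ½(f(5) + f(21)) = ½(0.00160000 + 5.14189e-06) = 0.000802571.
Running total after boundary: 0.00343324.
Order-1 term: 1/12 · (-9.79408e-07 − (-0.00128000)) = 0.000106585.
Partial sum through k=1: 0.00353983.
Order-2 term: −1/720 · (-6.66264e-08 − (-0.00153600)) = -2.13324e-06.

S_2 ≈ 0.00353770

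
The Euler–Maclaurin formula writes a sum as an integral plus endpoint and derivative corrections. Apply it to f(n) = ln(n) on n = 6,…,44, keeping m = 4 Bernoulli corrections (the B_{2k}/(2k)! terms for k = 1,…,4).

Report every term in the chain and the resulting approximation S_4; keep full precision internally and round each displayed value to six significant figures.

S_4 ≈ 120.530

The integral term ∫_6^44 ln(x) dx = 117.754.
½[f(6) + f(44)] = ½[1.79176 + 3.78419] = 2.78797.
Integral + boundary = 120.542.
k=1: B_{2}/(2)! × [f^{(1)}(44) − f^{(1)}(6)] = 1/12 × (0.0227273 − 0.166667) = -0.0119949.
After k=1: 120.530.
k=2: B_{4}/(4)! × [f^{(3)}(44) − f^{(3)}(6)] = −1/720 × (2.34786e-05 − 0.00925926) = 1.28275e-05.
After k=2: 120.530.
k=3: B_{6}/(6)! × [f^{(5)}(44) − f^{(5)}(6)] = 1/30240 × (1.45528e-07 − 0.00308642) = -1.02059e-07.
After k=3: 120.530.
k=4: B_{8}/(8)! × [f^{(7)}(44) − f^{(7)}(6)] = −1/1209600 × (2.25509e-09 − 0.00257202) = 2.12633e-09.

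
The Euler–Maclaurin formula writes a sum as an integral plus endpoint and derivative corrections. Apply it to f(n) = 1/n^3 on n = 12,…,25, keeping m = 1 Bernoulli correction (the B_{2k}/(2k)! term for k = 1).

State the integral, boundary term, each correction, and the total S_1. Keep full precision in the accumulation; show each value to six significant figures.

The integral term ∫_12^25 1/x^3 dx = 0.00267222.
½[f(12) + f(25)] = ½[0.000578704 + 6.40000e-05] = 0.000321352.
Running total after boundary: 0.00299357.
k=1: B_{2}/(2)! × [f^{(1)}(25) − f^{(1)}(12)] = 1/12 × (-7.68000e-06 − (-0.000144676)) = 1.14163e-05.

S_1 ≈ 0.00300499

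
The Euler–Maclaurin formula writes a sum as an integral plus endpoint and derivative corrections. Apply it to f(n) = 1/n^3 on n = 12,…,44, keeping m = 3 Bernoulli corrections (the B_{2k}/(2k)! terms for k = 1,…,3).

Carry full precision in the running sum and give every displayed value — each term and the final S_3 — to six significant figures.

∫_12^44 1/x^3 dx evaluates to 0.00321396.
½[f(12) + f(44)] = ½[0.000578704 + 1.17393e-05] = 0.000295221.
Integral + boundary = 0.00350918.
Correction k=1: B_{2}/2! · (f^{(1)}(44) − f^{(1)}(12)) = 1/12 · (-8.00406e-07 − (-0.000144676)) = 1.19896e-05.
Partial sum through k=1: 0.00352117.
Correction k=2: B_{4}/4! · (f^{(3)}(44) − f^{(3)}(12)) = −1/720 · (-8.26866e-09 − (-2.00939e-05)) = -2.78967e-08.
Partial sum through k=2: 0.00352114.
Correction k=3: B_{6}/6! · (f^{(5)}(44) − f^{(5)}(12)) = 1/30240 · (-1.79382e-10 − (-5.86071e-06)) = 1.93801e-10.

S_3 ≈ 0.00352114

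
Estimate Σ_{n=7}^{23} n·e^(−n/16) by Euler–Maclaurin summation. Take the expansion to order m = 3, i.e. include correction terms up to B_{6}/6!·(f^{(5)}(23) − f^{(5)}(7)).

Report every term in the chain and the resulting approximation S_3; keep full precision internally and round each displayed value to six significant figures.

Integral: ∫_7^23 x·e^(−x/16) dx = 89.3857.
½[f(7) + f(23)] = ½[4.51954 + 5.46298] = 4.99126.
So far: 94.3769.
Order-1 term: 1/12 · (-0.103915 − 0.363177) = -0.0389244.
Partial sum through k=1: 94.3380.
Order-2 term: −1/720 · (0.00144971 − 0.00646279) = 6.96261e-06.
Partial sum through k=2: 94.3380.
Order-3 term: 1/30240 · (1.29115e-05 − 4.49489e-05) = -1.05944e-09.

S_3 ≈ 94.3380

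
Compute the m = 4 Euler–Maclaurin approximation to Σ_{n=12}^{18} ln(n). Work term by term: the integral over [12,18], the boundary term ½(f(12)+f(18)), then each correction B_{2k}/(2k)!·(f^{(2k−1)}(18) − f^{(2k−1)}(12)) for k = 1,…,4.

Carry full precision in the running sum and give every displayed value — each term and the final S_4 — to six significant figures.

S_4 ≈ 18.8931

Integral: ∫_12^18 ln(x) dx = 16.2078.
Boundary: ½(f(12) + f(18)) = ½(2.48491 + 2.89037) = 2.68764.
Running total after boundary: 18.8955.
k=1: B_{2}/(2)! × [f^{(1)}(18) − f^{(1)}(12)] = 1/12 × (0.0555556 − 0.0833333) = -0.00231481.
Running total after k=1: 18.8931.
k=2: B_{4}/(4)! × [f^{(3)}(18) − f^{(3)}(12)] = −1/720 × (0.000342936 − 0.00115741) = 1.13121e-06.
Running total after k=2: 18.8931.
k=3: B_{6}/(6)! × [f^{(5)}(18) − f^{(5)}(12)] = 1/30240 × (1.27013e-05 − 9.64506e-05) = -2.76949e-09.
Running total after k=3: 18.8931.
k=4: B_{8}/(8)! × [f^{(7)}(18) − f^{(7)}(12)] = −1/1209600 × (1.17605e-06 − 2.00939e-05) = 1.56397e-11.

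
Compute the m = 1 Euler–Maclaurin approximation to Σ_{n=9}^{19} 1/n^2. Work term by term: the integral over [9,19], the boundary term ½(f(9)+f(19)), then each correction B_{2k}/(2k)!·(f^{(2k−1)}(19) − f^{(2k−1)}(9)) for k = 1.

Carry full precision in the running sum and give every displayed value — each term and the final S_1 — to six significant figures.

∫_9^19 1/x^2 dx evaluates to 0.0584795.
Boundary: ½(f(9) + f(19)) = ½(0.0123457 + 0.00277008) = 0.00755788.
Running total after boundary: 0.0660374.
k=1: B_{2}/(2)! × [f^{(1)}(19) − f^{(1)}(9)] = 1/12 × (-0.000291588 − (-0.00274348)) = 0.000204325.

S_1 ≈ 0.0662417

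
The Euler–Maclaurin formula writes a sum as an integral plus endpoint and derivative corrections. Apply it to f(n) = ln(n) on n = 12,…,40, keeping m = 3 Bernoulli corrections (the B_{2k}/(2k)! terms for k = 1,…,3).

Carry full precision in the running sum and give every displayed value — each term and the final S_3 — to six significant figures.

The integral term ∫_12^40 ln(x) dx = 89.7363.
Endpoint term: (f(12) + f(40))/2 = (2.48491 + 3.68888)/2 = 3.08689.
Running total after boundary: 92.8232.
k=1: B_{2}/(2)! × [f^{(1)}(40) − f^{(1)}(12)] = 1/12 × (0.0250000 − 0.0833333) = -0.00486111.
Running total after k=1: 92.8183.
k=2: B_{4}/(4)! × [f^{(3)}(40) − f^{(3)}(12)] = −1/720 × (3.12500e-05 − 0.00115741) = 1.56411e-06.
Running total after k=2: 92.8183.
k=3: B_{6}/(6)! × [f^{(5)}(40) − f^{(5)}(12)] = 1/30240 × (2.34375e-07 − 9.64506e-05) = -3.18175e-09.

S_3 ≈ 92.8183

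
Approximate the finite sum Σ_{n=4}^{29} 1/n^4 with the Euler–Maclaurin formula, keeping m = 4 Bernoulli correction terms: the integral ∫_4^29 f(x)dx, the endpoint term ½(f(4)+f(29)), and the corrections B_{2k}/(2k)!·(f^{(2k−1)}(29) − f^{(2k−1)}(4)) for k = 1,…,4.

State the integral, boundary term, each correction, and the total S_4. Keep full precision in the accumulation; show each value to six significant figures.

S_4 ≈ 0.00746456

∫_4^29 1/x^4 dx evaluates to 0.00519467.
Boundary: ½(f(4) + f(29)) = ½(0.00390625 + 1.41387e-06) = 0.00195383.
So far: 0.00714850.
Order-1 term: 1/12 · (-1.95016e-07 − (-0.00390625)) = 0.000325505.
Running total after k=1: 0.00747400.
Order-2 term: −1/720 · (-6.95657e-09 − (-0.00732422)) = -1.01725e-05.
Running total after k=2: 0.00746383.
Order-3 term: 1/30240 · (-4.63220e-10 − (-0.0256348)) = 8.47710e-07.
Running total after k=3: 0.00746468.
Order-4 term: −1/1209600 · (-4.95717e-11 − (-0.144196)) = -1.19209e-07.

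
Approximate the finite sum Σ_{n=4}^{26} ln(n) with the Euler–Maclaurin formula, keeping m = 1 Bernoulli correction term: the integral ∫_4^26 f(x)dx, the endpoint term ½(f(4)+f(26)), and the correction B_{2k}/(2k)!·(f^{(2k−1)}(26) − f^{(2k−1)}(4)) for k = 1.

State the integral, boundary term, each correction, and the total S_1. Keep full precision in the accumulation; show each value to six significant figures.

The integral term ∫_4^26 ln(x) dx = 57.1653.
Endpoint term: (f(4) + f(26))/2 = (1.38629 + 3.25810)/2 = 2.32220.
Running total after boundary: 59.4875.
k=1: B_{2}/(2)! × [f^{(1)}(26) − f^{(1)}(4)] = 1/12 × (0.0384615 − 0.250000) = -0.0176282.

S_1 ≈ 59.4699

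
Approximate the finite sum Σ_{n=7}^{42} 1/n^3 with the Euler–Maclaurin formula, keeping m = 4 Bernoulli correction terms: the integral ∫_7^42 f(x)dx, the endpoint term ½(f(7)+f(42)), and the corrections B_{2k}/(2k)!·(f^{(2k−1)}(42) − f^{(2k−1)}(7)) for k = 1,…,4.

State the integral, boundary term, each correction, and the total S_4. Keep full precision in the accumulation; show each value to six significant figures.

S_4 ≈ 0.0114885

Integral: ∫_7^42 1/x^3 dx = 0.00992063.
Endpoint term: (f(7) + f(42))/2 = (0.00291545 + 1.34975e-05)/2 = 0.00146447.
Integral + boundary = 0.0113851.
Correction k=1: B_{2}/2! · (f^{(1)}(42) − f^{(1)}(7)) = 1/12 · (-9.64104e-07 − (-0.00124948)) = 0.000104043.
After k=1: 0.0114892.
Correction k=2: B_{4}/4! · (f^{(3)}(42) − f^{(3)}(7)) = −1/720 · (-1.09309e-08 − (-0.000509992)) = -7.08306e-07.
After k=2: 0.0114884.
Correction k=3: B_{6}/6! · (f^{(5)}(42) − f^{(5)}(7)) = 1/30240 · (-2.60259e-10 − (-0.000437136)) = 1.44555e-08.
After k=3: 0.0114885.
Correction k=4: B_{8}/8! · (f^{(7)}(42) − f^{(7)}(7)) = −1/1209600 · (-1.06228e-11 − (-0.000642322)) = -5.31020e-10.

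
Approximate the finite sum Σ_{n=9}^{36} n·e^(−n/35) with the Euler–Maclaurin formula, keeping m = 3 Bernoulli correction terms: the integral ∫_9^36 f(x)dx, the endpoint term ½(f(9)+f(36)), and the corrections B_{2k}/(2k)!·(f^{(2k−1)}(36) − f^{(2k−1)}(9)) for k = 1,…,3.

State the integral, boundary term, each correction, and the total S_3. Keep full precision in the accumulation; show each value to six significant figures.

S_3 ≈ 312.253

The integral term ∫_9^36 x·e^(−x/35) dx = 302.386.
Endpoint term: (f(9) + f(36))/2 = (6.95932 + 12.8706)/2 = 9.91497.
Integral + boundary = 312.301.
k=1: B_{2}/(2)! × [f^{(1)}(36) − f^{(1)}(9)] = 1/12 × (-0.0102148 − 0.574420) = -0.0487196.
Partial sum through k=1: 312.253.
k=2: B_{4}/(4)! × [f^{(3)}(36) − f^{(3)}(9)] = −1/720 × (0.000575363 − 0.00173138) = 1.60557e-06.
Partial sum through k=2: 312.253.
k=3: B_{6}/(6)! × [f^{(5)}(36) − f^{(5)}(9)] = 1/30240 × (9.46175e-07 − 2.44395e-06) = -4.95295e-11.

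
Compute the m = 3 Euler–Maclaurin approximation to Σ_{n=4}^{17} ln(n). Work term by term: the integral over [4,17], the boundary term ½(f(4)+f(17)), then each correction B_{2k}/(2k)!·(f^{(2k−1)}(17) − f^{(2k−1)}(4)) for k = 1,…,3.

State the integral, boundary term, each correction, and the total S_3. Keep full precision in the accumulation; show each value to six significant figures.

Integral: ∫_4^17 ln(x) dx = 29.6194.
½[f(4) + f(17)] = ½[1.38629 + 2.83321] = 2.10975.
Running total after boundary: 31.7292.
Correction k=1: B_{2}/2! · (f^{(1)}(17) − f^{(1)}(4)) = 1/12 · (0.0588235 − 0.250000) = -0.0159314.
Running total after k=1: 31.7133.
Correction k=2: B_{4}/4! · (f^{(3)}(17) − f^{(3)}(4)) = −1/720 · (0.000407083 − 0.0312500) = 4.28374e-05.
Running total after k=2: 31.7133.
Correction k=3: B_{6}/6! · (f^{(5)}(17) − f^{(5)}(4)) = 1/30240 · (1.69031e-05 − 0.0234375) = -7.74491e-07.

S_3 ≈ 31.7133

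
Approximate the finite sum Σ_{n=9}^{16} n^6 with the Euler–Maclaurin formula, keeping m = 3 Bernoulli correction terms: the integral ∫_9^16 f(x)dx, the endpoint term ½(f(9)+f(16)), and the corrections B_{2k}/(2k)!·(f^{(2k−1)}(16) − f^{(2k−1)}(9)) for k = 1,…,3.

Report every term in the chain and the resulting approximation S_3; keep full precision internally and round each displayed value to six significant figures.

S_3 ≈ 4.68132e+07

∫_9^16 x^6 dx evaluates to 3.76646e+07.
Endpoint term: (f(9) + f(16))/2 = (531441 + 1.67772e+07)/2 = 8.65433e+06.
Integral + boundary = 4.63190e+07.
k=1: B_{2}/(2)! × [f^{(1)}(16) − f^{(1)}(9)] = 1/12 × (6.29146e+06 − 354294) = 494764.
After k=1: 4.68137e+07.
k=2: B_{4}/(4)! × [f^{(3)}(16) − f^{(3)}(9)] = −1/720 × (491520 − 87480.0) = -561.167.
After k=2: 4.68132e+07.
k=3: B_{6}/(6)! × [f^{(5)}(16) − f^{(5)}(9)] = 1/30240 × (11520.0 − 6480.00) = 0.166667.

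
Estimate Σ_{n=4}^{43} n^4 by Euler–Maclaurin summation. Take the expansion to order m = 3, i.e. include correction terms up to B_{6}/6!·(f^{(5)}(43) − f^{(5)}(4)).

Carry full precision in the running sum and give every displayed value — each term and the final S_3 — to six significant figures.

The integral term ∫_4^43 x^4 dx = 2.94015e+07.
Endpoint term: (f(4) + f(43))/2 = (256.000 + 3.41880e+06)/2 = 1.70953e+06.
Integral + boundary = 3.11110e+07.
Order-1 term: 1/12 · (318028 − 256.000) = 26481.0.
Running total after k=1: 3.11375e+07.
Order-2 term: −1/720 · (1032.00 − 96.0000) = -1.30000.
Running total after k=2: 3.11375e+07.
Order-3 term: 1/30240 · (0.00000 − 0.00000) = 0.00000.

S_3 ≈ 3.11375e+07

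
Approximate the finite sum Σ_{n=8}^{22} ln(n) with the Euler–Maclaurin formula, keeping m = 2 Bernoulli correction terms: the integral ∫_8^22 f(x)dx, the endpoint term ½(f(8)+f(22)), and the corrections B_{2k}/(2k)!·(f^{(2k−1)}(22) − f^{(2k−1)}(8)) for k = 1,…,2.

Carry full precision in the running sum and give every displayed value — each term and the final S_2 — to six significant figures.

S_2 ≈ 39.9460

Integral: ∫_8^22 ln(x) dx = 37.3674.
½[f(8) + f(22)] = ½[2.07944 + 3.09104] = 2.58524.
Integral + boundary = 39.9526.
Correction k=1: B_{2}/2! · (f^{(1)}(22) − f^{(1)}(8)) = 1/12 · (0.0454545 − 0.125000) = -0.00662879.
After k=1: 39.9460.
Correction k=2: B_{4}/4! · (f^{(3)}(22) − f^{(3)}(8)) = −1/720 · (0.000187829 − 0.00390625) = 5.16447e-06.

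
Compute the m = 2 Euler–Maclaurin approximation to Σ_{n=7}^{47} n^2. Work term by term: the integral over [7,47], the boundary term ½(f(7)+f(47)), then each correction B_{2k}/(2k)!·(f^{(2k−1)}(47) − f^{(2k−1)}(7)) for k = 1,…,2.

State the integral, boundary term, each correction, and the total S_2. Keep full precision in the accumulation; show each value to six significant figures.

Integral: ∫_7^47 x^2 dx = 34493.3.
½[f(7) + f(47)] = ½[49.0000 + 2209.00] = 1129.00.
So far: 35622.3.
Order-1 term: 1/12 · (94.0000 − 14.0000) = 6.66667.
After k=1: 35629.0.
Order-2 term: −1/720 · (0.00000 − 0.00000) = 0.00000.

S_2 ≈ 35629.0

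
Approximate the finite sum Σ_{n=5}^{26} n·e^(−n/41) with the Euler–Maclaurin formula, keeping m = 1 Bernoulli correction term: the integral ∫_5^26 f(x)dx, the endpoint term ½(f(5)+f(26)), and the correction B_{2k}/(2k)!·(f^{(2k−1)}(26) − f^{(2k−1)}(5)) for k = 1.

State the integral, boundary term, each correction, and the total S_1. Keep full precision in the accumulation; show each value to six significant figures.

S_1 ≈ 221.555

∫_5^26 x·e^(−x/41) dx evaluates to 212.495.
Endpoint term: (f(5) + f(26))/2 = (4.42596 + 13.7901)/2 = 9.10802.
Integral + boundary = 221.603.
Order-1 term: 1/12 · (0.194044 − 0.777241) = -0.0485997.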